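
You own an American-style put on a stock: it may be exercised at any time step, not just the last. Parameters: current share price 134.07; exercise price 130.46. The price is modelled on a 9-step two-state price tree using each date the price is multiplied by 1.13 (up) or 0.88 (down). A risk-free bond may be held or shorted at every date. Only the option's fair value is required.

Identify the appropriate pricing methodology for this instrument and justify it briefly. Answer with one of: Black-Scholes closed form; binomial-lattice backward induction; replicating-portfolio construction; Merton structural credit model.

Key observation: an American put (K = 130.46, S₀ = 134.07) on a 9-date tree has no closed form — the optimal stopping decision is embedded and must be resolved recursively from expiry.

framework: binomial-lattice backward induction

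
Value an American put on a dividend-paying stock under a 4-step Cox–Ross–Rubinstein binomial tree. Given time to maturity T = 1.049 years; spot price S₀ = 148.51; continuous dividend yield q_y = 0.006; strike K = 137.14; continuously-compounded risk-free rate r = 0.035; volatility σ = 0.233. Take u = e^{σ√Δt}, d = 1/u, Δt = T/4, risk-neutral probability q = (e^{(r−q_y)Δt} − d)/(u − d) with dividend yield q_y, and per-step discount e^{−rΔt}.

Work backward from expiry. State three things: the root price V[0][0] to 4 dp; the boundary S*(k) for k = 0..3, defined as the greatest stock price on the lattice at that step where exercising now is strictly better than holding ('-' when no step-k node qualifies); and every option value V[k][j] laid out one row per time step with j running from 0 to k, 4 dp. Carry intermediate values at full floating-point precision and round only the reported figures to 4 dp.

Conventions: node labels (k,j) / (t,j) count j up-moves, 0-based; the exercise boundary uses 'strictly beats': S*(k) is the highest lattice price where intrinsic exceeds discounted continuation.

price = 7.6128
boundary = - - - 103.8235
tree:
7.6128
12.9904 2.4204
21.3841 4.9062 0.0000
33.3165 9.9450 0.0000 0.0000
44.9942 20.1589 0.0000 0.0000 0.0000

Δt=0.26225, u=1.12673, d=0.88752, q=0.50212, disc=e^(-rΔt)=0.99086
k=4 terminal: V=max(K-S,0) → 44.9942 20.1589 0.0000 0.0000 0.0000
k=3: j=0 S=103.8235 intr=33.3165 cont=32.2268 V=33.3165[EX]; j=1 S=131.8061 intr=5.3339 cont=9.9450 V=9.9450[hold]; j=2 S=167.3308 intr=0.0000 cont=0.0000 V=0.0000[hold]; j=3 S=212.4300 intr=0.0000 cont=0.0000 V=0.0000[hold]  S*(3)=103.8235
k=2: j=0 S=116.9811 intr=20.1589 cont=21.3841 V=21.3841[hold]; j=1 S=148.5100 intr=0.0000 cont=4.9062 V=4.9062[hold]; j=2 S=188.5367 intr=0.0000 cont=0.0000 V=0.0000[hold]  S*(2)=-
k=1: j=0 S=131.8061 intr=5.3339 cont=12.9904 V=12.9904[hold]; j=1 S=167.3308 intr=0.0000 cont=2.4204 V=2.4204[hold]  S*(1)=-
k=0: j=0 S=148.5100 intr=0.0000 cont=7.6128 V=7.6128[hold]  S*(0)=-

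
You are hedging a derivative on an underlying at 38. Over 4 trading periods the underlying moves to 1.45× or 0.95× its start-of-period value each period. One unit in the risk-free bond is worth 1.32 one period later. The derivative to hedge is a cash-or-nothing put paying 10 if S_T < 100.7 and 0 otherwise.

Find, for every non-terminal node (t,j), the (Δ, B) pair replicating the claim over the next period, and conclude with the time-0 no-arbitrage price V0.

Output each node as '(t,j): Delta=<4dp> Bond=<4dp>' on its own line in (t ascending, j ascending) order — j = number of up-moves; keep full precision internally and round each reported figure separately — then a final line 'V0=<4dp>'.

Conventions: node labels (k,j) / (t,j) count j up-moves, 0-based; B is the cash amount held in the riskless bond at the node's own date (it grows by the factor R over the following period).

(0,0): Delta=-0.0977 Bond=4.6322
(1,0): Delta=-0.1741 Bond=8.8716
(1,1): Delta=-0.0802 Bond=5.1458
(2,0): Delta=0.0000 Bond=5.7392
(2,1): Delta=-0.2142 Bond=13.8085
(2,2): Delta=-0.0493 Bond=4.3274
(3,0): Delta=0.0000 Bond=7.5758
(3,1): Delta=0.0000 Bond=7.5758
(3,2): Delta=-0.2635 Bond=21.9697
(3,3): Delta=0.0000 Bond=0.0000
V0=0.9180

Risk-neutral probability p* = (R−d)/(u−d) = (1.32−0.95)/(1.45−0.95) = 0.7400.
At maturity the claim pays: V(4,0)=10.0000, V(4,1)=10.0000, V(4,2)=10.0000, V(4,3)=0.0000, V(4,4)=0.0000
  t=3,j=0: stock 32.5802 → up 47.2414 (V=10.0000), down 30.9512 (V=10.0000). Price 7.5758; hedge Δ=0.0000, bond B=7.5758.
  t=3,j=1: stock 49.7278 → up 72.1052 (V=10.0000), down 47.2414 (V=10.0000). Price 7.5758; hedge Δ=0.0000, bond B=7.5758.
  t=3,j=2: stock 75.9002 → up 110.0554 (V=0.0000), down 72.1052 (V=10.0000). Price 1.9697; hedge Δ=-0.2635, bond B=21.9697.
  t=3,j=3: stock 115.8477 → up 167.9792 (V=0.0000), down 110.0554 (V=0.0000). Price 0.0000; hedge Δ=0.0000, bond B=0.0000.
  t=2,j=0: stock 34.2950 → up 49.7278 (V=7.5758), down 32.5802 (V=7.5758). Price 5.7392; hedge Δ=0.0000, bond B=5.7392.
  t=2,j=1: stock 52.3450 → up 75.9002 (V=1.9697), down 49.7277 (V=7.5758). Price 2.5964; hedge Δ=-0.2142, bond B=13.8085.
  t=2,j=2: stock 79.8950 → up 115.8477 (V=0.0000), down 75.9002 (V=1.9697). Price 0.3880; hedge Δ=-0.0493, bond B=4.3274.
  t=1,j=0: stock 36.1000 → up 52.3450 (V=2.5964), down 34.2950 (V=5.7392). Price 2.5860; hedge Δ=-0.1741, bond B=8.8716.
  t=1,j=1: stock 55.1000 → up 79.8950 (V=0.3880), down 52.3450 (V=2.5964). Price 0.7289; hedge Δ=-0.0802, bond B=5.1458.
  t=0,j=0: stock 38.0000 → up 55.1000 (V=0.7289), down 36.1000 (V=2.5860). Price 0.9180; hedge Δ=-0.0977, bond B=4.6322.
Check: Δ(0,0)·S0 + B(0,0) = 0.9180 = V0.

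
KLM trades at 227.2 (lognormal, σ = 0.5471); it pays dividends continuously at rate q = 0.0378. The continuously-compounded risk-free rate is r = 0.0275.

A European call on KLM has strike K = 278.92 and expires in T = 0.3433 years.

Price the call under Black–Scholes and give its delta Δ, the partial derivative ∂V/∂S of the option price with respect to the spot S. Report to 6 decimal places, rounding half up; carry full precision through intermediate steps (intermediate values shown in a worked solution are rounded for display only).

price = 12.293343
Δ = 0.307847

σ√T = 0.5471·√0.3433 = 0.320556
d₁ = (ln(S/K) + (r−q+σ²/2)T) / (σ√T) = (ln(227.2/278.92) + (0.0275−0.0378+0.5471²/2)·0.3433) / 0.320556 = (-0.205094 + 0.047842) / 0.320556 = -0.490561
d₂ = d₁ − σ√T = -0.490561 − 0.320556 = -0.811117
e^{−rT} = 0.990604
e^{−qT} = 0.987107
N(d₁) = 0.311868,  N(d₂) = 0.208649
Call price V = S·e^{−qT}·N(d₁) − K·e^{−rT}·N(d₂) = 69.942941 − 57.649598 = 12.293343
Δ = e^{−qT}·N(d₁) = 0.307847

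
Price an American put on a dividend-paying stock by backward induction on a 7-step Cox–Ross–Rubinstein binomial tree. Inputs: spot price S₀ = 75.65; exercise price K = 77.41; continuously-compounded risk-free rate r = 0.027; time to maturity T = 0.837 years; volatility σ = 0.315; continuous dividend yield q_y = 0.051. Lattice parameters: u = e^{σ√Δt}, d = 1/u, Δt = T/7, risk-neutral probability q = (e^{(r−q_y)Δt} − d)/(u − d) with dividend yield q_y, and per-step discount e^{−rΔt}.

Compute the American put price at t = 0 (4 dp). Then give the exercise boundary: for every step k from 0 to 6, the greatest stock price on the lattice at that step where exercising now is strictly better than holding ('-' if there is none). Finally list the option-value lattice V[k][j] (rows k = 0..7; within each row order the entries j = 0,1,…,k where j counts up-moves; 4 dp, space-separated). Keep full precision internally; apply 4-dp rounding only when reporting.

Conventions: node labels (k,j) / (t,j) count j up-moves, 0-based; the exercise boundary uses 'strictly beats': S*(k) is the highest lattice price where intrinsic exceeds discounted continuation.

Δt=0.11957, u=1.11508, d=0.89680, q=0.45967, disc=e^(-rΔt)=0.99678
k=7 terminal: V=max(K-S,0) → 42.1183 33.5283 22.8476 9.5672 0.0000 0.0000 0.0000 0.0000
k=6: j=0 S=39.3530 intr=38.0570 cont=38.0467 V=38.0570[EX]; j=1 S=48.9315 intr=28.4785 cont=28.5265 V=28.5265[hold]; j=2 S=60.8413 intr=16.5687 cont=16.6891 V=16.6891[hold]; j=3 S=75.6500 intr=1.7600 cont=5.1528 V=5.1528[hold]; j=4 S=94.0631 intr=0.0000 cont=0.0000 V=0.0000[hold]; j=5 S=116.9579 intr=0.0000 cont=0.0000 V=0.0000[hold]; j=6 S=145.4253 intr=0.0000 cont=0.0000 V=0.0000[hold]  S*(6)=39.3530
k=5: j=0 S=43.8817 intr=33.5283 cont=33.5676 V=33.5676[hold]; j=1 S=54.5624 intr=22.8476 cont=23.0108 V=23.0108[hold]; j=2 S=67.8428 intr=9.5672 cont=11.3495 V=11.3495[hold]; j=3 S=84.3556 intr=0.0000 cont=2.7753 V=2.7753[hold]; j=4 S=104.8877 intr=0.0000 cont=0.0000 V=0.0000[hold]; j=5 S=130.4172 intr=0.0000 cont=0.0000 V=0.0000[hold]  S*(5)=-
k=4: j=0 S=48.9315 intr=28.4785 cont=28.6224 V=28.6224[hold]; j=1 S=60.8413 intr=16.5687 cont=17.5936 V=17.5936[hold]; j=2 S=75.6500 intr=1.7600 cont=7.3843 V=7.3843[hold]; j=3 S=94.0631 intr=0.0000 cont=1.4947 V=1.4947[hold]; j=4 S=116.9579 intr=0.0000 cont=0.0000 V=0.0000[hold]  S*(4)=-
k=3: j=0 S=54.5624 intr=22.8476 cont=23.4769 V=23.4769[hold]; j=1 S=67.8428 intr=9.5672 cont=12.8591 V=12.8591[hold]; j=2 S=84.3556 intr=0.0000 cont=4.6620 V=4.6620[hold]; j=3 S=104.8877 intr=0.0000 cont=0.8050 V=0.8050[hold]  S*(3)=-
k=2: j=0 S=60.8413 intr=16.5687 cont=18.5363 V=18.5363[hold]; j=1 S=75.6500 intr=1.7600 cont=9.0619 V=9.0619[hold]; j=2 S=94.0631 intr=0.0000 cont=2.8798 V=2.8798[hold]  S*(2)=-
k=1: j=0 S=67.8428 intr=9.5672 cont=14.1355 V=14.1355[hold]; j=1 S=84.3556 intr=0.0000 cont=6.2001 V=6.2001[hold]  S*(1)=-
k=0: j=0 S=75.6500 intr=1.7600 cont=10.4541 V=10.4541[hold]  S*(0)=-

price = 10.4541
boundary = - - - - - - 39.3530
tree:
10.4541
14.1355 6.2001
18.5363 9.0619 2.8798
23.4769 12.8591 4.6620 0.8050
28.6224 17.5936 7.3843 1.4947 0.0000
33.5676 23.0108 11.3495 2.7753 0.0000 0.0000
38.0570 28.5265 16.6891 5.1528 0.0000 0.0000 0.0000
42.1183 33.5283 22.8476 9.5672 0.0000 0.0000 0.0000 0.0000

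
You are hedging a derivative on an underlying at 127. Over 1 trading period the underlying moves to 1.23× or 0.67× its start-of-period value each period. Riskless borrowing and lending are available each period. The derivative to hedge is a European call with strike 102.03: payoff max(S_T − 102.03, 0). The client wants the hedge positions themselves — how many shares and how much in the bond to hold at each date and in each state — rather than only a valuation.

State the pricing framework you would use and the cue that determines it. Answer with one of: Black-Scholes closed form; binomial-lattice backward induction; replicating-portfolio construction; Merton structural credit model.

Key observation: what is demanded is not a single number but the (Δ, B) position at each node of the 1.23/0.67 tree starting at 127; constructing those positions is the replicating-portfolio method.

framework: replicating-portfolio construction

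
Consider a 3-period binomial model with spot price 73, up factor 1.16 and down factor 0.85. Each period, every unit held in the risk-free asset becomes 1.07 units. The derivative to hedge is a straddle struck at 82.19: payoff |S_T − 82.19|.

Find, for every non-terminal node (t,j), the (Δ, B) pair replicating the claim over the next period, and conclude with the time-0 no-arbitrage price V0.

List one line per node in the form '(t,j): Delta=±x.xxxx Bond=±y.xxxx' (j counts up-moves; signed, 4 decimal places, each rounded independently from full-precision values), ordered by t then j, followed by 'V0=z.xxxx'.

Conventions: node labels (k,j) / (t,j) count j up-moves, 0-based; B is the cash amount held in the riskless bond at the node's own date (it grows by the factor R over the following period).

(0,0): Delta=0.2254 Bond=-2.8950
(1,0): Delta=-0.9100 Bond=67.3537
(1,1): Delta=0.5657 Bond=-31.9186
(2,0): Delta=-1.0000 Bond=76.8131
(2,1): Delta=-0.8831 Bond=70.1275
(2,2): Delta=1.0000 Bond=-76.8131
V0=13.5559

The replicating-portfolio and risk-neutral prices coincide; use p* = (1.07−0.85)/(1.16−0.85) = 0.7097 for the latter.
At maturity the claim pays: V(3,0)=37.3589, V(3,1)=21.0087, V(3,2)=1.3045, V(3,3)=31.7554
Node (2,0) S=52.7425: V=(p*·21.0087+(1−p*)·37.3589)/1.07=24.0706; Δ=(21.0087−37.3589)/(61.1813−44.8311)=-1.0000; B=V−Δ·S=76.8131
Node (2,1) S=71.9780: V=(p*·1.3045+(1−p*)·21.0087)/1.07=6.5655; Δ=(1.3045−21.0087)/(83.4945−61.1813)=-0.8831; B=V−Δ·S=70.1275
Node (2,2) S=98.2288: V=(p*·31.7554+(1−p*)·1.3045)/1.07=21.4157; Δ=(31.7554−1.3045)/(113.9454−83.4945)=1.0000; B=V−Δ·S=-76.8131
Node (1,0) S=62.0500: V=(p*·6.5655+(1−p*)·24.0706)/1.07=10.8856; Δ=(6.5655−24.0706)/(71.9780−52.7425)=-0.9100; B=V−Δ·S=67.3537
Node (1,1) S=84.6800: V=(p*·21.4157+(1−p*)·6.5655)/1.07=15.9854; Δ=(21.4157−6.5655)/(98.2288−71.9780)=0.5657; B=V−Δ·S=-31.9186
Node (0,0) S=73.0000: V=(p*·15.9854+(1−p*)·10.8856)/1.07=13.5559; Δ=(15.9854−10.8856)/(84.6800−62.0500)=0.2254; B=V−Δ·S=-2.8950
As a check, the time-0 holding Δ(0,0)·S0 + B(0,0) comes to 13.5559 — exactly V0.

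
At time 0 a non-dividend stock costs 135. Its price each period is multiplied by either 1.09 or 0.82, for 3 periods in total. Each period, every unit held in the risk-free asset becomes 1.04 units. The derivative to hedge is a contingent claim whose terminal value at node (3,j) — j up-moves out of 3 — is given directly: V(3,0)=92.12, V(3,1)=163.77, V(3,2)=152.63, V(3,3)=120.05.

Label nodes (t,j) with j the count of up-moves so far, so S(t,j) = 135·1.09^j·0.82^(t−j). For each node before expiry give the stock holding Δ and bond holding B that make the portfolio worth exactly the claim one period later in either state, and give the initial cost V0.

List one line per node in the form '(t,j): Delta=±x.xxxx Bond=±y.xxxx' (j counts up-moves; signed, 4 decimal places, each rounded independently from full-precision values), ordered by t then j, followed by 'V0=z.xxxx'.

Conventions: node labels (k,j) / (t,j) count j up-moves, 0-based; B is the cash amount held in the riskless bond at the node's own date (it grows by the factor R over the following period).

No-arbitrage ⇒ martingale measure with p* = (R−d)/(u−d) = 0.8148.
Terminal payoffs: V(3,0)=92.1200, V(3,1)=163.7700, V(3,2)=152.6300, V(3,3)=120.0500
(2,0): S=90.7740. Δ = (V_up−V_dn)/(S_up−S_dn) = (163.7700−92.1200)/(98.9437−74.4347) = 2.9234. V = [p*·163.7700 + (1−p*)·92.1200]/1.04 = 144.7130. B = V − Δ·S = -120.6574.
(2,1): S=120.6630. Δ = (V_up−V_dn)/(S_up−S_dn) = (152.6300−163.7700)/(131.5227−98.9437) = -0.3419. V = [p*·152.6300 + (1−p*)·163.7700]/1.04 = 148.7432. B = V − Δ·S = 190.0025.
(2,2): S=160.3935. Δ = (V_up−V_dn)/(S_up−S_dn) = (120.0500−152.6300)/(174.8289−131.5227) = -0.7523. V = [p*·120.0500 + (1−p*)·152.6300]/1.04 = 121.2340. B = V − Δ·S = 241.9006.
(1,0): S=110.7000. Δ = (V_up−V_dn)/(S_up−S_dn) = (148.7432−144.7130)/(120.6630−90.7740) = 0.1348. V = [p*·148.7432 + (1−p*)·144.7130]/1.04 = 142.3047. B = V − Δ·S = 127.3778.
(1,1): S=147.1500. Δ = (V_up−V_dn)/(S_up−S_dn) = (121.2340−148.7432)/(160.3935−120.6630) = -0.6924. V = [p*·121.2340 + (1−p*)·148.7432]/1.04 = 121.4695. B = V − Δ·S = 223.3556.
(0,0): S=135.0000. Δ = (V_up−V_dn)/(S_up−S_dn) = (121.4695−142.3047)/(147.1500−110.7000) = -0.5716. V = [p*·121.4695 + (1−p*)·142.3047]/1.04 = 120.5076. B = V − Δ·S = 197.6750.
Sanity check at the root: Δ(0,0)·S0 + B(0,0) reproduces V0 = 120.5076.

(0,0): Delta=-0.5716 Bond=197.6750
(1,0): Delta=0.1348 Bond=127.3778
(1,1): Delta=-0.6924 Bond=223.3556
(2,0): Delta=2.9234 Bond=-120.6574
(2,1): Delta=-0.3419 Bond=190.0025
(2,2): Delta=-0.7523 Bond=241.9006
V0=120.5076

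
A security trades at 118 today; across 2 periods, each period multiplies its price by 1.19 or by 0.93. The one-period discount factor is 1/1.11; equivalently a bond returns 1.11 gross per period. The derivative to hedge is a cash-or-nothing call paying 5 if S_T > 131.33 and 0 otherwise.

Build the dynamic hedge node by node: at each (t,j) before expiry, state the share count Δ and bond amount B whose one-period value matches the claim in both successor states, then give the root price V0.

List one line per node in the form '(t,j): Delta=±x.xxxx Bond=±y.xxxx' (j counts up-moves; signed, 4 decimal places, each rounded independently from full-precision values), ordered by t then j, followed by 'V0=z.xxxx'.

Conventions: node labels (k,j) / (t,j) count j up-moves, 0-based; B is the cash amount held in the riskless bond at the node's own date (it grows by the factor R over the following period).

Risk-neutral probability p* = (R−d)/(u−d) = (1.11−0.93)/(1.19−0.93) = 0.6923.
At maturity the claim pays: V(2,0)=0.0000, V(2,1)=0.0000, V(2,2)=5.0000
Node (1,0) S=109.7400: V=(p*·0.0000+(1−p*)·0.0000)/1.11=0.0000; Δ=(0.0000−0.0000)/(130.5906−102.0582)=0.0000; B=V−Δ·S=0.0000
Node (1,1) S=140.4200: V=(p*·5.0000+(1−p*)·0.0000)/1.11=3.1185; Δ=(5.0000−0.0000)/(167.0998−130.5906)=0.1370; B=V−Δ·S=-16.1123
Node (0,0) S=118.0000: V=(p*·3.1185+(1−p*)·0.0000)/1.11=1.9450; Δ=(3.1185−0.0000)/(140.4200−109.7400)=0.1016; B=V−Δ·S=-10.0492
Sanity check at the root: Δ(0,0)·S0 + B(0,0) reproduces V0 = 1.9450.

(0,0): Delta=0.1016 Bond=-10.0492
(1,0): Delta=0.0000 Bond=0.0000
(1,1): Delta=0.1370 Bond=-16.1123
V0=1.9450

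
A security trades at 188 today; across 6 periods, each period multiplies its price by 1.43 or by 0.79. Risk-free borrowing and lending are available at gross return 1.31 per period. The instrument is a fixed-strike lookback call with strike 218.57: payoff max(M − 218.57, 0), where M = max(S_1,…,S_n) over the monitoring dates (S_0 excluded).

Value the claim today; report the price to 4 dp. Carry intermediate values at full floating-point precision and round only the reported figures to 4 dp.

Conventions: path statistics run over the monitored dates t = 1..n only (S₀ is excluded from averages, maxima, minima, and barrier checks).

price = 151.7902

No-arbitrage gives p* = (R−d)/(u−d) = 0.8125: enumerate every path, weight its payoff by its p*-probability, and discount by R^6.
Enumerate all 2^6 = 64 price paths (U = up ×1.43, D = down ×0.79); each path with k up-moves has probability p*^k·(1−p*)^(6−k).
DDDDDD: M=148.5200, payoff=0.0000, prob=0.000043
UDDDDD: M=268.8400, payoff=50.2700, prob=0.000188
DUDDDD: M=212.3836, payoff=0.0000, prob=0.000188
UUDDDD: M=384.4412, payoff=165.8712, prob=0.000816
DDUDDD: M=167.7830, payoff=0.0000, prob=0.000188
UDUDDD: M=303.7085, payoff=85.1385, prob=0.000816
DUUDDD: M=303.7085, payoff=85.1385, prob=0.000816
UUUDDD: M=549.7509, payoff=331.1809, prob=0.003536
DDDUDD: M=148.5200, payoff=0.0000, prob=0.000188
UDDUDD: M=268.8400, payoff=50.2700, prob=0.000816
DUDUDD: M=239.9298, payoff=21.3598, prob=0.000816
UUDUDD: M=434.3032, payoff=215.7332, prob=0.003536
DDUUDD: M=239.9298, payoff=21.3598, prob=0.000816
UDUUDD: M=434.3032, payoff=215.7332, prob=0.003536
DUUUDD: M=434.3032, payoff=215.7332, prob=0.003536
UUUUDD: M=786.1438, payoff=567.5738, prob=0.015321
DDDDUD: M=148.5200, payoff=0.0000, prob=0.000188
UDDDUD: M=268.8400, payoff=50.2700, prob=0.000816
DUDDUD: M=212.3836, payoff=0.0000, prob=0.000816
UUDDUD: M=384.4412, payoff=165.8712, prob=0.003536
DDUDUD: M=189.5445, payoff=0.0000, prob=0.000816
UDUDUD: M=343.0995, payoff=124.5295, prob=0.003536
DUUDUD: M=343.0995, payoff=124.5295, prob=0.003536
UUUDUD: M=621.0536, payoff=402.4836, prob=0.015321
DDDUUD: M=189.5445, payoff=0.0000, prob=0.000816
UDDUUD: M=343.0995, payoff=124.5295, prob=0.003536
DUDUUD: M=343.0995, payoff=124.5295, prob=0.003536
UUDUUD: M=621.0536, payoff=402.4836, prob=0.015321
DDUUUD: M=343.0995, payoff=124.5295, prob=0.003536
UDUUUD: M=621.0536, payoff=402.4836, prob=0.015321
DUUUUD: M=621.0536, payoff=402.4836, prob=0.015321
UUUUUD: M=1124.1856, payoff=905.6156, prob=0.066392
DDDDDU: M=148.5200, payoff=0.0000, prob=0.000188
UDDDDU: M=268.8400, payoff=50.2700, prob=0.000816
DUDDDU: M=212.3836, payoff=0.0000, prob=0.000816
UUDDDU: M=384.4412, payoff=165.8712, prob=0.003536
DDUDDU: M=167.7830, payoff=0.0000, prob=0.000816
UDUDDU: M=303.7085, payoff=85.1385, prob=0.003536
DUUDDU: M=303.7085, payoff=85.1385, prob=0.003536
UUUDDU: M=549.7509, payoff=331.1809, prob=0.015321
DDDUDU: M=149.7402, payoff=0.0000, prob=0.000816
UDDUDU: M=271.0486, payoff=52.4786, prob=0.003536
DUDUDU: M=271.0486, payoff=52.4786, prob=0.003536
UUDUDU: M=490.6324, payoff=272.0624, prob=0.015321
DDUUDU: M=271.0486, payoff=52.4786, prob=0.003536
UDUUDU: M=490.6324, payoff=272.0624, prob=0.015321
DUUUDU: M=490.6324, payoff=272.0624, prob=0.015321
UUUUDU: M=888.1067, payoff=669.5367, prob=0.066392
DDDDUU: M=149.7402, payoff=0.0000, prob=0.000816
UDDDUU: M=271.0486, payoff=52.4786, prob=0.003536
DUDDUU: M=271.0486, payoff=52.4786, prob=0.003536
UUDDUU: M=490.6324, payoff=272.0624, prob=0.015321
DDUDUU: M=271.0486, payoff=52.4786, prob=0.003536
UDUDUU: M=490.6324, payoff=272.0624, prob=0.015321
DUUDUU: M=490.6324, payoff=272.0624, prob=0.015321
UUUDUU: M=888.1067, payoff=669.5367, prob=0.066392
DDDUUU: M=271.0486, payoff=52.4786, prob=0.003536
UDDUUU: M=490.6324, payoff=272.0624, prob=0.015321
DUDUUU: M=490.6324, payoff=272.0624, prob=0.015321
UUDUUU: M=888.1067, payoff=669.5367, prob=0.066392
DDUUUU: M=490.6324, payoff=272.0624, prob=0.015321
UDUUUU: M=888.1067, payoff=669.5367, prob=0.066392
DUUUUU: M=888.1067, payoff=669.5367, prob=0.066392
UUUUUU: M=1607.5855, payoff=1389.0155, prob=0.287700
Price = Σ prob·payoff / R^6 = 767.134437 / 5.053913 = 151.7902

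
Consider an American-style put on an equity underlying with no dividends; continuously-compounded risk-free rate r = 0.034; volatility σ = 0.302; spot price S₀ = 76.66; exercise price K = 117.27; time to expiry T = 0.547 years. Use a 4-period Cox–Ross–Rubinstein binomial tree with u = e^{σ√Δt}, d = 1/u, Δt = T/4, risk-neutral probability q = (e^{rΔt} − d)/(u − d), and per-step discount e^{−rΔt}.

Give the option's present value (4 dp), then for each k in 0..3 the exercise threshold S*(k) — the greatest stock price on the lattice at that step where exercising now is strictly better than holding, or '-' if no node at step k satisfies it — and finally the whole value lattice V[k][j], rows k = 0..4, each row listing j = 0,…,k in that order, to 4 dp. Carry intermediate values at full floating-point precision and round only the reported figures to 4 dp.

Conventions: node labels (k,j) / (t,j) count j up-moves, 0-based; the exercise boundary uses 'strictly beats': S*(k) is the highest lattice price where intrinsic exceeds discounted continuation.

Δt=0.13675, u=1.11815, d=0.89433, q=0.49293, disc=e^(-rΔt)=0.99536
k=4 terminal: V=max(K-S,0) → 68.2286 55.9551 40.6100 21.4245 0.0000
k=3: j=0 S=54.8358 intr=62.4342 cont=61.8902 V=62.4342[EX]; j=1 S=68.5595 intr=48.7105 cont=48.1666 V=48.7105[EX]; j=2 S=85.7177 intr=31.5523 cont=31.0084 V=31.5523[EX]; j=3 S=107.1700 intr=10.1000 cont=10.8133 V=10.8133[hold]  S*(3)=85.7177
k=2: j=0 S=61.3149 intr=55.9551 cont=55.4111 V=55.9551[EX]; j=1 S=76.6600 intr=40.6100 cont=40.0660 V=40.6100[EX]; j=2 S=95.8455 intr=21.4245 cont=21.2305 V=21.4245[EX]  S*(2)=95.8455
k=1: j=0 S=68.5595 intr=48.7105 cont=48.1666 V=48.7105[EX]; j=1 S=85.7177 intr=31.5523 cont=31.0084 V=31.5523[EX]  S*(1)=85.7177
k=0: j=0 S=76.6600 intr=40.6100 cont=40.0660 V=40.6100[EX]  S*(0)=76.6600

price = 40.6100
boundary = 76.6600 85.7177 95.8455 85.7177
tree:
40.6100
48.7105 31.5523
55.9551 40.6100 21.4245
62.4342 48.7105 31.5523 10.8133
68.2286 55.9551 40.6100 21.4245 0.0000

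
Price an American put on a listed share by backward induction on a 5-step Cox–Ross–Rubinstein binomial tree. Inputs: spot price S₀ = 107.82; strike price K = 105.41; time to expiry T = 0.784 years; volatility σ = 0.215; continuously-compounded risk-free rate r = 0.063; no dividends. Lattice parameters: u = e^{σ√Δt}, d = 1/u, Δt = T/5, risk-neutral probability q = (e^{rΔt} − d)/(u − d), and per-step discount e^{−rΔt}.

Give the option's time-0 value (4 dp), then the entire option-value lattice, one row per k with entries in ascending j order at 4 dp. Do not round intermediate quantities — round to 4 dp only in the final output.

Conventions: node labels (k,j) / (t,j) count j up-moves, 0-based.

Δt=0.15680, u=1.08886, d=0.91839, q=0.53696, disc=e^(-rΔt)=0.99017
k=5 terminal: V=max(K-S,0) → 34.9683 21.8925 6.3894 0.0000 0.0000 0.0000
k=4: j=0 S=76.7014 intr=28.7086 cont=27.6724 V=28.7086[EX]; j=1 S=90.9393 intr=14.4707 cont=13.4346 V=14.4707[EX]; j=2 S=107.8200 intr=0.0000 cont=2.9295 V=2.9295[hold]; j=3 S=127.8342 intr=0.0000 cont=0.0000 V=0.0000[hold]; j=4 S=151.5637 intr=0.0000 cont=0.0000 V=0.0000[hold]
k=3: j=0 S=83.5175 intr=21.8925 cont=20.8563 V=21.8925[EX]; j=1 S=99.0206 intr=6.3894 cont=8.1922 V=8.1922[hold]; j=2 S=117.4014 intr=0.0000 cont=1.3431 V=1.3431[hold]; j=3 S=139.1942 intr=0.0000 cont=0.0000 V=0.0000[hold]
k=2: j=0 S=90.9393 intr=14.4707 cont=14.3931 V=14.4707[EX]; j=1 S=107.8200 intr=0.0000 cont=4.4701 V=4.4701[hold]; j=2 S=127.8342 intr=0.0000 cont=0.6158 V=0.6158[hold]
k=1: j=0 S=99.0206 intr=6.3894 cont=9.0113 V=9.0113[hold]; j=1 S=117.4014 intr=0.0000 cont=2.3769 V=2.3769[hold]
k=0: j=0 S=107.8200 intr=0.0000 cont=5.3953 V=5.3953[hold]

price = 5.3953
tree:
5.3953
9.0113 2.3769
14.4707 4.4701 0.6158
21.8925 8.1922 1.3431 0.0000
28.7086 14.4707 2.9295 0.0000 0.0000
34.9683 21.8925 6.3894 0.0000 0.0000 0.0000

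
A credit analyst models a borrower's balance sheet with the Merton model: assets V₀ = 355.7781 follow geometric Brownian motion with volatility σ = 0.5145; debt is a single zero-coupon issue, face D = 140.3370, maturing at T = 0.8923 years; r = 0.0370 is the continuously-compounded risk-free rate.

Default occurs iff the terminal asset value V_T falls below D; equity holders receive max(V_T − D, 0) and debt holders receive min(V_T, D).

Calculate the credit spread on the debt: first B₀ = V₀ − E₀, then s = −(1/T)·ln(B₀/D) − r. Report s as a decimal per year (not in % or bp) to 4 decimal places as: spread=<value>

spread=0.0077

With assets at 355.7781 and a single debt payment of 140.3370 at 0.8923 years:
d₁ = [ln(V₀/D) + (r + σ²/2)T] / (σ√T)
   = [ln(355.7781/140.3370) + (0.0370 + 0.5·0.5145²)·0.8923] / (0.5145·√0.8923)
   = [0.930261 + 0.151116] / 0.486005 = 2.225030
d₂ = d₁ − σ√T = 2.225030 − 0.486005 = 1.739025
N(d₁) = 0.986960,  N(d₂) = 0.958985,  e^(−rT) = 0.967524
E₀ = V₀·N(d₁) − D·e^(−rT)·N(d₂)
   = 355.7781·0.986960 − 140.3370·0.967524·0.958985 = 220.928501
B₀ = V₀ − E₀ = 355.7781 − 220.928501 = 134.849599
spread = −(1/T)·ln(B₀/D) − r = −(1/0.8923)·ln(134.849599/140.3370) − 0.0370 = 0.00770089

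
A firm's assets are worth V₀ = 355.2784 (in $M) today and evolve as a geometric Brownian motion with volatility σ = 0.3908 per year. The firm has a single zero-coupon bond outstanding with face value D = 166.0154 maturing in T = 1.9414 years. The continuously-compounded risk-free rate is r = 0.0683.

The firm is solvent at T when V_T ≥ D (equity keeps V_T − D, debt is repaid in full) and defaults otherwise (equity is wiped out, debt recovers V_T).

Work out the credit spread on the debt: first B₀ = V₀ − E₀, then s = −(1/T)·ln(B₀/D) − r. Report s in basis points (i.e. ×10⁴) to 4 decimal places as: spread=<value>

Apply the equity-as-call identities (strike 166.0154, horizon 1.9414 years):
d₁ = [ln(V₀/D) + (r + σ²/2)T] / (σ√T)
   = [ln(355.2784/166.0154) + (0.0683 + 0.5·0.3908²)·1.9414] / (0.3908·√1.9414)
   = [0.760821 + 0.280847] / 0.544518 = 1.913011
d₂ = d₁ − σ√T = 1.913011 − 0.544518 = 1.368493
N(d₁) = 0.972127,  N(d₂) = 0.914421,  e^(−rT) = 0.875817
E₀ = V₀·N(d₁) − D·e^(−rT)·N(d₂)
   = 355.2784·0.972127 − 166.0154·0.875817·0.914421 = 212.419527
B₀ = V₀ − E₀ = 355.2784 − 212.419527 = 142.858873
spread = −(1/T)·ln(B₀/D) − r = −(1/1.9414)·ln(142.858873/166.0154) − 0.0683 = 0.00907886
in basis points: 0.00907886 × 10⁴ = 90.7886 bp

spread=90.7886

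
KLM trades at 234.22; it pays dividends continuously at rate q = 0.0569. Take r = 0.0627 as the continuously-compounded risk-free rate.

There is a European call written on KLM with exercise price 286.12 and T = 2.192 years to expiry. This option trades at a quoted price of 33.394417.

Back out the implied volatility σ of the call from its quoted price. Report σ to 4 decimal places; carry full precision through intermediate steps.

sigma = 0.3922

At σ = 0.3922 the Black–Scholes value reproduces the quote:
σ√T = 0.3922·√2.192 = 0.580668
d₁ = (ln(S/K) + (r−q+σ²/2)T) / (σ√T) = (ln(234.22/286.12) + (0.0627−0.0569+0.3922²/2)·2.192) / 0.580668 = (-0.200150 + 0.181301) / 0.580668 = -0.032461
d₂ = d₁ − σ√T = -0.032461 − 0.580668 = -0.613129
e^{−rT} = 0.871588
e^{−qT} = 0.882740
N(d₁) = 0.487052,  N(d₂) = 0.269895
V = S·e^{−qT}·N(d₁) − K·e^{−rT}·N(d₂) = 100.700611 − 67.306195 = 33.394417 (the observed quote) — the price is monotone increasing in volatility, hence this σ is the only solution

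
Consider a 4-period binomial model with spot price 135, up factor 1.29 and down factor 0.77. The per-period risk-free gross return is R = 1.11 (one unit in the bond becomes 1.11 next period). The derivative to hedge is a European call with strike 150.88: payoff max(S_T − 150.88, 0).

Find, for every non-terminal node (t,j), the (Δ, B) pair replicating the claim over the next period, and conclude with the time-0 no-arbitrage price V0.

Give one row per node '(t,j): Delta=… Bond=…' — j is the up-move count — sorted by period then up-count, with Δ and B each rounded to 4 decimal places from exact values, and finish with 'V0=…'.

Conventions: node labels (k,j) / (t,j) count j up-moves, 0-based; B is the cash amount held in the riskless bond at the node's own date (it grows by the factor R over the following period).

Risk-neutral probability p* = (R−d)/(u−d) = (1.11−0.77)/(1.29−0.77) = 0.6538.
Payoffs at expiry: V(4,0)=0.0000, V(4,1)=0.0000, V(4,2)=0.0000, V(4,3)=72.2683, V(4,4)=222.9659
  t=3,j=0: stock 61.6320 → up 79.5052 (V=0.0000), down 47.4566 (V=0.0000). Price 0.0000; hedge Δ=0.0000, bond B=0.0000.
  t=3,j=1: stock 103.2535 → up 133.1971 (V=0.0000), down 79.5052 (V=0.0000). Price 0.0000; hedge Δ=0.0000, bond B=0.0000.
  t=3,j=2: stock 172.9832 → up 223.1483 (V=72.2683), down 133.1971 (V=0.0000). Price 42.5697; hedge Δ=0.8034, bond B=-96.4078.
  t=3,j=3: stock 289.8030 → up 373.8459 (V=222.9659), down 223.1483 (V=72.2683). Price 153.8751; hedge Δ=1.0000, bond B=-135.9279.
  t=2,j=0: stock 80.0415 → up 103.2535 (V=0.0000), down 61.6320 (V=0.0000). Price 0.0000; hedge Δ=0.0000, bond B=0.0000.
  t=2,j=1: stock 134.0955 → up 172.9832 (V=42.5697), down 103.2535 (V=0.0000). Price 25.0757; hedge Δ=0.6105, bond B=-56.7891.
  t=2,j=2: stock 224.6535 → up 289.8030 (V=153.8751), down 172.9832 (V=42.5697). Price 103.9156; hedge Δ=0.9528, bond B=-110.1332.
  t=1,j=0: stock 103.9500 → up 134.0955 (V=25.0757), down 80.0415 (V=0.0000). Price 14.7709; hedge Δ=0.4639, bond B=-33.4517.
  t=1,j=1: stock 174.1500 → up 224.6535 (V=103.9156), down 134.0955 (V=25.0757). Price 69.0314; hedge Δ=0.8706, bond B=-82.5837.
  t=0,j=0: stock 135.0000 → up 174.1500 (V=69.0314), down 103.9500 (V=14.7709). Price 45.2693; hedge Δ=0.7729, bond B=-59.0779.
Sanity check at the root: Δ(0,0)·S0 + B(0,0) reproduces V0 = 45.2693.

(0,0): Delta=0.7729 Bond=-59.0779
(1,0): Delta=0.4639 Bond=-33.4517
(1,1): Delta=0.8706 Bond=-82.5837
(2,0): Delta=0.0000 Bond=0.0000
(2,1): Delta=0.6105 Bond=-56.7891
(2,2): Delta=0.9528 Bond=-110.1332
(3,0): Delta=0.0000 Bond=0.0000
(3,1): Delta=0.0000 Bond=0.0000
(3,2): Delta=0.8034 Bond=-96.4078
(3,3): Delta=1.0000 Bond=-135.9279
V0=45.2693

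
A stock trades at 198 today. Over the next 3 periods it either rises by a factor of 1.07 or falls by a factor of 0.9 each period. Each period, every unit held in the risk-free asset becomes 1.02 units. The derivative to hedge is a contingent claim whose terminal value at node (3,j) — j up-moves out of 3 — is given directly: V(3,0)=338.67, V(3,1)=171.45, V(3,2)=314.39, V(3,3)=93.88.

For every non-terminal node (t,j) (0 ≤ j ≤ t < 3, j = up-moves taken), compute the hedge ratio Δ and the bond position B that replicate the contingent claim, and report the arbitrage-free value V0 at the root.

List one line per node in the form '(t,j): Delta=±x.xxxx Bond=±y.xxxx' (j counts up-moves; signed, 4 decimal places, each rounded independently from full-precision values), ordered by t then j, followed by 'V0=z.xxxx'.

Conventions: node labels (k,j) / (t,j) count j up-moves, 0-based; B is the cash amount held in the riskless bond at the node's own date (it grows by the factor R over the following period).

(0,0): Delta=-1.8557 Bond=566.5101
(1,0): Delta=1.6737 Bond=-51.0964
(1,1): Delta=-3.0926 Bond=839.8973
(2,0): Delta=-6.1332 Bond=1199.9533
(2,1): Delta=4.4097 Bond=-573.8149
(2,2): Delta=-5.7220 Bond=1452.7411
V0=199.0799

Arbitrage-free pricing uses the up-move probability p* = (R−d)/(u−d) = 0.7059, discounting each step at R = 1.02.
Terminal payoffs: V(3,0)=338.6700, V(3,1)=171.4500, V(3,2)=314.3900, V(3,3)=93.8800
Node (2,0) S=160.3800: V=(p*·171.4500+(1−p*)·338.6700)/1.02=216.3062; Δ=(171.4500−338.6700)/(171.6066−144.3420)=-6.1332; B=V−Δ·S=1199.9533
Node (2,1) S=190.6740: V=(p*·314.3900+(1−p*)·171.4500)/1.02=267.0087; Δ=(314.3900−171.4500)/(204.0212−171.6066)=4.4097; B=V−Δ·S=-573.8149
Node (2,2) S=226.6902: V=(p*·93.8800+(1−p*)·314.3900)/1.02=155.6234; Δ=(93.8800−314.3900)/(242.5585−204.0212)=-5.7220; B=V−Δ·S=1452.7411
Node (1,0) S=178.2000: V=(p*·267.0087+(1−p*)·216.3062)/1.02=247.1531; Δ=(267.0087−216.3062)/(190.6740−160.3800)=1.6737; B=V−Δ·S=-51.0964
Node (1,1) S=211.8600: V=(p*·155.6234+(1−p*)·267.0087)/1.02=184.6900; Δ=(155.6234−267.0087)/(226.6902−190.6740)=-3.0926; B=V−Δ·S=839.8973
Node (0,0) S=198.0000: V=(p*·184.6900+(1−p*)·247.1531)/1.02=199.0799; Δ=(184.6900−247.1531)/(211.8600−178.2000)=-1.8557; B=V−Δ·S=566.5101
Check: Δ(0,0)·S0 + B(0,0) = 199.0799 = V0.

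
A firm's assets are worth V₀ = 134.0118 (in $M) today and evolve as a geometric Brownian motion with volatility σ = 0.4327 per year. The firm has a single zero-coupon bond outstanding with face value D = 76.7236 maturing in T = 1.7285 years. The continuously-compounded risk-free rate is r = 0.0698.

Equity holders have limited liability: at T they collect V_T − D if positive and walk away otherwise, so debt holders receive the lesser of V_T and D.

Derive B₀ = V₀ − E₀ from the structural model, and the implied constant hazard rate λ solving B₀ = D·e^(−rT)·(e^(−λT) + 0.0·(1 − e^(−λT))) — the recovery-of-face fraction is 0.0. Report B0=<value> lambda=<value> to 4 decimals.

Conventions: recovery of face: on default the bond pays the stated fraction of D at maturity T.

Equity is a call on the firm's assets struck at D = 76.7236:
d₁ = [ln(V₀/D) + (r + σ²/2)T] / (σ√T)
   = [ln(134.0118/76.7236) + (0.0698 + 0.5·0.4327²)·1.7285] / (0.4327·√1.7285)
   = [0.557719 + 0.282462] / 0.568881 = 1.476900
d₂ = d₁ − σ√T = 1.476900 − 0.568881 = 0.908019
N(d₁) = 0.930149,  N(d₂) = 0.818066,  e^(−rT) = 0.886345
E₀ = V₀·N(d₁) − D·e^(−rT)·N(d₂)
   = 134.0118·0.930149 − 76.7236·0.886345·0.818066 = 69.019522
B₀ = V₀ − E₀ = 134.0118 − 69.019522 = 64.992278
e^(−λT) = (B₀·e^(rT)/D − 0)/(1 − 0) = (64.9923·1.128229/76.7236 − 0)/1 = 0.95571909
λ = −ln(0.95571909)/1.7285 = 0.026203

B0=64.9923 lambda=0.0262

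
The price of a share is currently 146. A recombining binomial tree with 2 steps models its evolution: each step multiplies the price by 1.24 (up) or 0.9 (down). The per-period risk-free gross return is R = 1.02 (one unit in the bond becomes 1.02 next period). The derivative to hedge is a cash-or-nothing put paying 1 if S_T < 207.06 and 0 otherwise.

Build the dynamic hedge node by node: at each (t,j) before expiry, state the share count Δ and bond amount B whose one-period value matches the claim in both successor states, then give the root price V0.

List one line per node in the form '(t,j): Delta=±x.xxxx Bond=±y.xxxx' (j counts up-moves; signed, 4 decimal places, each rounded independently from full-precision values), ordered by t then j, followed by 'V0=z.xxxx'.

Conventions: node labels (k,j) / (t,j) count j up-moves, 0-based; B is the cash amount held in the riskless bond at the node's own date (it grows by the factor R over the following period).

Since d<R<u, set p* = (R−d)/(u−d) = 0.3529; price each node as the discounted p*-expectation of its children.
At maturity the claim pays: V(2,0)=1.0000, V(2,1)=1.0000, V(2,2)=0.0000
(1,0): S=131.4000. Δ = (V_up−V_dn)/(S_up−S_dn) = (1.0000−1.0000)/(162.9360−118.2600) = 0.0000. V = [p*·1.0000 + (1−p*)·1.0000]/1.02 = 0.9804. B = V − Δ·S = 0.9804.
(1,1): S=181.0400. Δ = (V_up−V_dn)/(S_up−S_dn) = (0.0000−1.0000)/(224.4896−162.9360) = -0.0162. V = [p*·0.0000 + (1−p*)·1.0000]/1.02 = 0.6344. B = V − Δ·S = 3.5755.
(0,0): S=146.0000. Δ = (V_up−V_dn)/(S_up−S_dn) = (0.6344−0.9804)/(181.0400−131.4000) = -0.0070. V = [p*·0.6344 + (1−p*)·0.9804]/1.02 = 0.8414. B = V − Δ·S = 1.8591.
As a check, the time-0 holding Δ(0,0)·S0 + B(0,0) comes to 0.8414 — exactly V0.

(0,0): Delta=-0.0070 Bond=1.8591
(1,0): Delta=0.0000 Bond=0.9804
(1,1): Delta=-0.0162 Bond=3.5755
V0=0.8414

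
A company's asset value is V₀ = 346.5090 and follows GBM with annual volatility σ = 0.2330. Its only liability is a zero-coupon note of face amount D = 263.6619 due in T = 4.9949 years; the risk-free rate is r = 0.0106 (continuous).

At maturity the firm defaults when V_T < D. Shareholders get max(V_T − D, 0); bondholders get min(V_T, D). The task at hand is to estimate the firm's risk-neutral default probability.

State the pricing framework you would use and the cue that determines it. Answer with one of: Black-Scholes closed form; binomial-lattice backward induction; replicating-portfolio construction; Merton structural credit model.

framework: Merton structural credit model

Key observation: the question is about default risk generated by asset-value dynamics against a debt face of 263.6619 — the structural framework prices exactly that.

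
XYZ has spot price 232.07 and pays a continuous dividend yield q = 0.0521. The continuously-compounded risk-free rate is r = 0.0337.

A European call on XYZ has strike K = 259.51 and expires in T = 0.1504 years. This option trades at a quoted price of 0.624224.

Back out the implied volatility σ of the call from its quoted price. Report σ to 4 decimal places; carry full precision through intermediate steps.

At σ = 0.2031 the Black–Scholes value reproduces the quote:
σ√T = 0.2031·√0.1504 = 0.078765
d₁ = (ln(S/K) + (r−q+σ²/2)T) / (σ√T) = (ln(232.07/259.51) + (0.0337−0.0521+0.2031²/2)·0.1504) / 0.078765 = (-0.111756 + 0.000335) / 0.078765 = -1.414606
d₂ = d₁ − σ√T = -1.414606 − 0.078765 = -1.493371
e^{−rT} = 0.994944
e^{−qT} = 0.992195
N(d₁) = 0.078592,  N(d₂) = 0.067670
V = S·e^{−qT}·N(d₁) − K·e^{−rT}·N(d₂) = 18.096497 − 17.472273 = 0.624224 (the observed quote) — the price is monotone increasing in volatility, hence this σ is the only solution

sigma = 0.2031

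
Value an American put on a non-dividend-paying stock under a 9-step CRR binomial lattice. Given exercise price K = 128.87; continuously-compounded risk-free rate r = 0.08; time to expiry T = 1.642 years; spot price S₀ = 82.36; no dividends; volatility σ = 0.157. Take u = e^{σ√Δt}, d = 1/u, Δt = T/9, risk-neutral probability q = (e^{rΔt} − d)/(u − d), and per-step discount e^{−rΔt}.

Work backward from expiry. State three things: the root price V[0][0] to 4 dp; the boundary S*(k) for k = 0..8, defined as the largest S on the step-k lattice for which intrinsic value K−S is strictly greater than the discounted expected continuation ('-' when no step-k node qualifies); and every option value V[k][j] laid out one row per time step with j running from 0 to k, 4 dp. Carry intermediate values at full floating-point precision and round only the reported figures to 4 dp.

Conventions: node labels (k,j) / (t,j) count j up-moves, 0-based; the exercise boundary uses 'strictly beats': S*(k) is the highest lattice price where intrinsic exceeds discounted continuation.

Δt=0.18244, u=1.06936, d=0.93514, q=0.59278, disc=e^(-rΔt)=0.98551
k=9 terminal: V=max(K-S,0) → 83.8297 77.3650 69.9725 61.5189 51.8520 40.7975 28.1564 13.7010 0.0000 0.0000
k=8: j=0 S=48.1643 intr=80.7057 cont=78.8384 V=80.7057[EX]; j=1 S=55.0774 intr=73.7926 cont=71.9254 V=73.7926[EX]; j=2 S=62.9826 intr=65.8874 cont=64.0201 V=65.8874[EX]; j=3 S=72.0226 intr=56.8474 cont=54.9802 V=56.8474[EX]; j=4 S=82.3600 intr=46.5100 cont=44.6427 V=46.5100[EX]; j=5 S=94.1812 intr=34.6888 cont=32.8216 V=34.6888[EX]; j=6 S=107.6990 intr=21.1710 cont=19.3037 V=21.1710[EX]; j=7 S=123.1572 intr=5.7128 cont=5.4984 V=5.7128[EX]; j=8 S=140.8340 intr=0.0000 cont=0.0000 V=0.0000[hold]  S*(8)=123.1572
k=7: j=0 S=51.5050 intr=77.3650 cont=75.4978 V=77.3650[EX]; j=1 S=58.8975 intr=69.9725 cont=68.1052 V=69.9725[EX]; j=2 S=67.3511 intr=61.5189 cont=59.6516 V=61.5189[EX]; j=3 S=77.0180 intr=51.8520 cont=49.9847 V=51.8520[EX]; j=4 S=88.0725 intr=40.7975 cont=38.9303 V=40.7975[EX]; j=5 S=100.7136 intr=28.1564 cont=26.2892 V=28.1564[EX]; j=6 S=115.1690 intr=13.7010 cont=11.8337 V=13.7010[EX]; j=7 S=131.6993 intr=0.0000 cont=2.2927 V=2.2927[hold]  S*(7)=115.1690
k=6: j=0 S=55.0774 intr=73.7926 cont=71.9254 V=73.7926[EX]; j=1 S=62.9826 intr=65.8874 cont=64.0201 V=65.8874[EX]; j=2 S=72.0226 intr=56.8474 cont=54.9802 V=56.8474[EX]; j=3 S=82.3600 intr=46.5100 cont=44.6427 V=46.5100[EX]; j=4 S=94.1812 intr=34.6888 cont=32.8216 V=34.6888[EX]; j=5 S=107.6990 intr=21.1710 cont=19.3037 V=21.1710[EX]; j=6 S=123.1572 intr=5.7128 cont=6.8378 V=6.8378[hold]  S*(6)=107.6990
k=5: j=0 S=58.8975 intr=69.9725 cont=68.1052 V=69.9725[EX]; j=1 S=67.3511 intr=61.5189 cont=59.6516 V=61.5189[EX]; j=2 S=77.0180 intr=51.8520 cont=49.9847 V=51.8520[EX]; j=3 S=88.0725 intr=40.7975 cont=38.9303 V=40.7975[EX]; j=4 S=100.7136 intr=28.1564 cont=26.2892 V=28.1564[EX]; j=5 S=115.1690 intr=13.7010 cont=12.4909 V=13.7010[EX]  S*(5)=115.1690
k=4: j=0 S=62.9826 intr=65.8874 cont=64.0201 V=65.8874[EX]; j=1 S=72.0226 intr=56.8474 cont=54.9802 V=56.8474[EX]; j=2 S=82.3600 intr=46.5100 cont=44.6427 V=46.5100[EX]; j=3 S=94.1812 intr=34.6888 cont=32.8216 V=34.6888[EX]; j=4 S=107.6990 intr=21.1710 cont=19.3037 V=21.1710[EX]  S*(4)=107.6990
k=3: j=0 S=67.3511 intr=61.5189 cont=59.6516 V=61.5189[EX]; j=1 S=77.0180 intr=51.8520 cont=49.9847 V=51.8520[EX]; j=2 S=88.0725 intr=40.7975 cont=38.9303 V=40.7975[EX]; j=3 S=100.7136 intr=28.1564 cont=26.2892 V=28.1564[EX]  S*(3)=100.7136
k=2: j=0 S=72.0226 intr=56.8474 cont=54.9802 V=56.8474[EX]; j=1 S=82.3600 intr=46.5100 cont=44.6427 V=46.5100[EX]; j=2 S=94.1812 intr=34.6888 cont=32.8216 V=34.6888[EX]  S*(2)=94.1812
k=1: j=0 S=77.0180 intr=51.8520 cont=49.9847 V=51.8520[EX]; j=1 S=88.0725 intr=40.7975 cont=38.9303 V=40.7975[EX]  S*(1)=88.0725
k=0: j=0 S=82.3600 intr=46.5100 cont=44.6427 V=46.5100[EX]  S*(0)=82.3600

price = 46.5100
boundary = 82.3600 88.0725 94.1812 100.7136 107.6990 115.1690 107.6990 115.1690 123.1572
tree:
46.5100
51.8520 40.7975
56.8474 46.5100 34.6888
61.5189 51.8520 40.7975 28.1564
65.8874 56.8474 46.5100 34.6888 21.1710
69.9725 61.5189 51.8520 40.7975 28.1564 13.7010
73.7926 65.8874 56.8474 46.5100 34.6888 21.1710 6.8378
77.3650 69.9725 61.5189 51.8520 40.7975 28.1564 13.7010 2.2927
80.7057 73.7926 65.8874 56.8474 46.5100 34.6888 21.1710 5.7128 0.0000
83.8297 77.3650 69.9725 61.5189 51.8520 40.7975 28.1564 13.7010 0.0000 0.0000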